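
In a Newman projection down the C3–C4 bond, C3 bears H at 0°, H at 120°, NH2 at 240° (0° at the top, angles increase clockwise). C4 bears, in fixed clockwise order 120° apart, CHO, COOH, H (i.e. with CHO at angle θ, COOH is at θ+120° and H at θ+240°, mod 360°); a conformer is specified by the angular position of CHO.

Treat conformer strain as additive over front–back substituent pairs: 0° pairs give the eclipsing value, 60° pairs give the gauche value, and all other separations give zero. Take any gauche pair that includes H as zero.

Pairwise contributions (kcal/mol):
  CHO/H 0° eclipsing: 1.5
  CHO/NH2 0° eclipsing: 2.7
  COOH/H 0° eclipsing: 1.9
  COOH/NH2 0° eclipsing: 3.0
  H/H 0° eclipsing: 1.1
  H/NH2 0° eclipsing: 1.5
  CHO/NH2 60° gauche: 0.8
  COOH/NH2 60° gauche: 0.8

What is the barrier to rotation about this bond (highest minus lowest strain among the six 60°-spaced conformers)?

4.9 kcal/mol

CHO at 0° is eclipsed. H at 0° is eclipsed with CHO at 0° (1.5); H at 120° is eclipsed with COOH at 120° (1.9); NH2 at 240° is eclipsed with H at 240° (1.5). Total 4.9 kcal/mol.
CHO at 60° is staggered. NH2 at 240° is gauche with COOH at 180° (0.8). Total 0.8 kcal/mol.
CHO at 120° is eclipsed. H at 0° is eclipsed with H at 0° (1.1); H at 120° is eclipsed with CHO at 120° (1.5); NH2 at 240° is eclipsed with COOH at 240° (3.0). Total 5.6 kcal/mol.
CHO at 180° is staggered. NH2 at 240° is gauche with CHO at 180° (0.8); NH2 at 240° is gauche with COOH at 300° (0.8). Total 1.6 kcal/mol.
CHO at 240° is eclipsed. H at 0° is eclipsed with COOH at 0° (1.9); H at 120° is eclipsed with H at 120° (1.1); NH2 at 240° is eclipsed with CHO at 240° (2.7). Total 5.7 kcal/mol.
CHO at 300° is staggered. NH2 at 240° is gauche with CHO at 300° (0.8). Total 0.8 kcal/mol.
Max at 240° (5.7 kcal/mol), min at 60° (0.8 kcal/mol); barrier = 4.9 kcal/mol.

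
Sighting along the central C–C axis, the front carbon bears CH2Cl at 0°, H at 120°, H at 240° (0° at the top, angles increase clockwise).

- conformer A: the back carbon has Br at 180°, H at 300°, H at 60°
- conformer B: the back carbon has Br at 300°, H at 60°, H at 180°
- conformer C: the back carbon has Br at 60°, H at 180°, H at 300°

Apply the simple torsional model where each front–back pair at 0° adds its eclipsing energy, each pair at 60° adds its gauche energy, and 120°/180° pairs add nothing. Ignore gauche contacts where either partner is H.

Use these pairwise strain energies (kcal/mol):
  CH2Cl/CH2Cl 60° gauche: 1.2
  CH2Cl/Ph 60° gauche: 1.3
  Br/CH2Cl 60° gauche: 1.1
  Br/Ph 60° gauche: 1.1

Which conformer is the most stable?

A

A (staggered): no non-H gauche contacts → 0.0 kcal/mol.
B (staggered): CH2Cl–Br gauche; 1.1 = 1.1 kcal/mol.
C (staggered): CH2Cl–Br gauche; 1.1 = 1.1 kcal/mol.
A has the lowest total (0.0 kcal/mol).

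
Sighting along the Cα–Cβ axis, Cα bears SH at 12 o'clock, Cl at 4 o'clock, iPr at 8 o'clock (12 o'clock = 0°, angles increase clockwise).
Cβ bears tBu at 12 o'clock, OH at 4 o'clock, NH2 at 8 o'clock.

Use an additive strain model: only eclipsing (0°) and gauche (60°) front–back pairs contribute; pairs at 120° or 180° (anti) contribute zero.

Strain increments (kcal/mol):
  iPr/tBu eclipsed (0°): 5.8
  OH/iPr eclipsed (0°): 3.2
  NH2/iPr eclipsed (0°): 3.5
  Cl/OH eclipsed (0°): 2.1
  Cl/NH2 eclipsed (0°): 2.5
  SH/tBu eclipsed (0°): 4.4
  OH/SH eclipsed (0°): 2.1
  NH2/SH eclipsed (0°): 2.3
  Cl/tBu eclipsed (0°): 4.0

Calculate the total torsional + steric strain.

This conformer (eclipsed): SH(0°)/tBu(0°) eclipsed 4.4; Cl(120°)/OH(120°) eclipsed 2.1; iPr(240°)/NH2(240°) eclipsed 3.5 → 10.0 kcal/mol.

10.0 kcal/mol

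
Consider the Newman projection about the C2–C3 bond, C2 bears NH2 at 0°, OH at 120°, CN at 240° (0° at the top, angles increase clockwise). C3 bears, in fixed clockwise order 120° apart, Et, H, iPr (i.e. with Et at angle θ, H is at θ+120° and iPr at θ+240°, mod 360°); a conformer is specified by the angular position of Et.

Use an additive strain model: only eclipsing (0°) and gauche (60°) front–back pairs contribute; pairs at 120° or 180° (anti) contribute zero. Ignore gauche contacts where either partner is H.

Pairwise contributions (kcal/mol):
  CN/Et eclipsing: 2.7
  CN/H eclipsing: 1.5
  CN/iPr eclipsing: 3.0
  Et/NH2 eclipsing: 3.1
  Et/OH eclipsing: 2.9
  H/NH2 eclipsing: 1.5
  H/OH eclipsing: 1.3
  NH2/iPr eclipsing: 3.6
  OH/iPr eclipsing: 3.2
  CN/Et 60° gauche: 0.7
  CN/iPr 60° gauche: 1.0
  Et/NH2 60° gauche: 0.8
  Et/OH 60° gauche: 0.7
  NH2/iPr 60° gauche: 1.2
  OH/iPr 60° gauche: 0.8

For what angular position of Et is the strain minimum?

300°

Et at 0° (eclipsed): NH2–Et eclipsed, OH–H eclipsed, CN–iPr eclipsed; 3.1 + 1.3 + 3.0 = 7.4 kcal/mol.
Et at 60° (staggered): NH2–Et gauche, NH2–iPr gauche, OH–Et gauche, CN–iPr gauche; 0.8 + 1.2 + 0.7 + 1.0 = 3.7 kcal/mol.
Et at 120° (eclipsed): NH2–iPr eclipsed, OH–Et eclipsed, CN–H eclipsed; 3.6 + 2.9 + 1.5 = 8.0 kcal/mol.
Et at 180° (staggered): NH2–iPr gauche, OH–Et gauche, OH–iPr gauche, CN–Et gauche; 1.2 + 0.7 + 0.8 + 0.7 = 3.4 kcal/mol.
Et at 240° (eclipsed): NH2–H eclipsed, OH–iPr eclipsed, CN–Et eclipsed; 1.5 + 3.2 + 2.7 = 7.4 kcal/mol.
Et at 300° (staggered): NH2–Et gauche, OH–iPr gauche, CN–Et gauche, CN–iPr gauche; 0.8 + 0.8 + 0.7 + 1.0 = 3.3 kcal/mol.
The minimum (3.3 kcal/mol) occurs with Et at 300°.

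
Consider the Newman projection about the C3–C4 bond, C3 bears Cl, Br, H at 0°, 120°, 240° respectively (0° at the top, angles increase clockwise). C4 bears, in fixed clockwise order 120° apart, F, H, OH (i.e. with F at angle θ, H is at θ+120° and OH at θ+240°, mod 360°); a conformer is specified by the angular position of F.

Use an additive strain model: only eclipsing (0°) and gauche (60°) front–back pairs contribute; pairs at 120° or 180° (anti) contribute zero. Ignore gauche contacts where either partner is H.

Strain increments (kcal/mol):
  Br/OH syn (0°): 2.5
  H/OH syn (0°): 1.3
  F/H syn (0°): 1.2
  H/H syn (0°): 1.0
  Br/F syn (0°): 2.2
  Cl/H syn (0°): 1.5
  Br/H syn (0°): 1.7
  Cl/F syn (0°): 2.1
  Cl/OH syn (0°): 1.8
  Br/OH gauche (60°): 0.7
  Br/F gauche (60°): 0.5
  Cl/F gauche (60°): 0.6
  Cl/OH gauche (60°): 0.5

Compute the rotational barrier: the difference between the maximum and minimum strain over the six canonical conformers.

3.9 kcal/mol

F at 0° (eclipsed): Cl–F eclipsed, Br–H eclipsed, H–OH eclipsed; 2.1 + 1.7 + 1.3 = 5.1 kcal/mol.
F at 60° (staggered): Cl–F gauche, Cl–OH gauche, Br–F gauche; 0.6 + 0.5 + 0.5 = 1.6 kcal/mol.
F at 120° (eclipsed): Cl–OH eclipsed, Br–F eclipsed, H–H eclipsed; 1.8 + 2.2 + 1.0 = 5.0 kcal/mol.
F at 180° (staggered): Cl–OH gauche, Br–F gauche, Br–OH gauche; 0.5 + 0.5 + 0.7 = 1.7 kcal/mol.
F at 240° (eclipsed): Cl–H eclipsed, Br–OH eclipsed, H–F eclipsed; 1.5 + 2.5 + 1.2 = 5.2 kcal/mol.
F at 300° (staggered): Cl–F gauche, Br–OH gauche; 0.6 + 0.7 = 1.3 kcal/mol.
Max at 240° (5.2 kcal/mol), min at 300° (1.3 kcal/mol); barrier = 3.9 kcal/mol.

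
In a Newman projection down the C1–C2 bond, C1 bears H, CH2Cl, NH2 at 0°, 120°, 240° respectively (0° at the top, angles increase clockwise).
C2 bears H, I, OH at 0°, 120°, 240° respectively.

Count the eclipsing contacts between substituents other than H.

2

Non-H eclipsing pairs: CH2Cl(120°)/I(120°); NH2(240°)/OH(240°) — 2 interactions.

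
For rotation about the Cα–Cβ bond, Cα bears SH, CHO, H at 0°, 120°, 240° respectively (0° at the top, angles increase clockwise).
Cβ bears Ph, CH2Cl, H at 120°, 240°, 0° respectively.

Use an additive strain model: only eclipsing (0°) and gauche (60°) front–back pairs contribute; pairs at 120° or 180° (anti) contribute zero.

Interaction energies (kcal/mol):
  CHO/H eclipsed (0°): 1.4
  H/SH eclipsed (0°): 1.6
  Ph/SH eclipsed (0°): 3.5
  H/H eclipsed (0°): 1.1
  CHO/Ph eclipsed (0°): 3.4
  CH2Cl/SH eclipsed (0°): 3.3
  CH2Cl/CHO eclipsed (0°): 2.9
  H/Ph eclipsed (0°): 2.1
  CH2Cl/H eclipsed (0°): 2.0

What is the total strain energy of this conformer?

7.0 kcal/mol

This conformer (eclipsed): SH–H eclipsed, CHO–Ph eclipsed, H–CH2Cl eclipsed; 1.6 + 3.4 + 2.0 = 7.0 kcal/mol.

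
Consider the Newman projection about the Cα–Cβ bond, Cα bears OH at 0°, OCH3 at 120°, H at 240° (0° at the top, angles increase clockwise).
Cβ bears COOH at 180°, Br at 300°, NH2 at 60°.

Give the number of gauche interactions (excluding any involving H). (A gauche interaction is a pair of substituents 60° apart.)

Non-H gauche pairs: OH(0°)/Br(300°); OH(0°)/NH2(60°); OCH3(120°)/COOH(180°); OCH3(120°)/NH2(60°) — 4 interactions.

4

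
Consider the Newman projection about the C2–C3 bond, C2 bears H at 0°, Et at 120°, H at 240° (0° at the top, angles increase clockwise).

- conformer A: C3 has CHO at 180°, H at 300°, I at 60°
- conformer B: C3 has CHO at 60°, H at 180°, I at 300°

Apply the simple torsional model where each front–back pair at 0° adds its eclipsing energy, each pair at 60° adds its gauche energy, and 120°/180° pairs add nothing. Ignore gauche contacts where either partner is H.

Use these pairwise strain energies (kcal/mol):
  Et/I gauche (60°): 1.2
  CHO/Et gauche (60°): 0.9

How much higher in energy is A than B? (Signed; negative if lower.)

+1.2 kcal/mol

A (staggered): Et(120°)/CHO(180°) gauche 0.9; Et(120°)/I(60°) gauche 1.2 → 2.1 kcal/mol.
B (staggered): Et(120°)/CHO(60°) gauche 0.9 → 0.9 kcal/mol.
E(A) − E(B) = 2.1 − 0.9 = +1.2 kcal/mol.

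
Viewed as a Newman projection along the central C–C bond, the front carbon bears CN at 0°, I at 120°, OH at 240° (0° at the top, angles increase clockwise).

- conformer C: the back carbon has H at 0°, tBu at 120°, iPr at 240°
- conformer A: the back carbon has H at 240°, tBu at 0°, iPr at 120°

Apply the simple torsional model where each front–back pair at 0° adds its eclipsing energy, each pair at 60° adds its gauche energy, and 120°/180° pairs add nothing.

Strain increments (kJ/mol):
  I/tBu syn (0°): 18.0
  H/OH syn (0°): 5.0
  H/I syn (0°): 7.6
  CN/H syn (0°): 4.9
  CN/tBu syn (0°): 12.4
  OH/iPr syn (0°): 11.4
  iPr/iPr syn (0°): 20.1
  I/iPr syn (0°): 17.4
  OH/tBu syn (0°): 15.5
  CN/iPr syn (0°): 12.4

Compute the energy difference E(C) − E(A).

-0.5 kJ/mol

C (eclipsed): CN–H eclipsed, I–tBu eclipsed, OH–iPr eclipsed; 4.9 + 18.0 + 11.4 = 34.3 kJ/mol.
A (eclipsed): CN–tBu eclipsed, I–iPr eclipsed, OH–H eclipsed; 12.4 + 17.4 + 5.0 = 34.8 kJ/mol.
E(C) − E(A) = 34.3 − 34.8 = -0.5 kJ/mol.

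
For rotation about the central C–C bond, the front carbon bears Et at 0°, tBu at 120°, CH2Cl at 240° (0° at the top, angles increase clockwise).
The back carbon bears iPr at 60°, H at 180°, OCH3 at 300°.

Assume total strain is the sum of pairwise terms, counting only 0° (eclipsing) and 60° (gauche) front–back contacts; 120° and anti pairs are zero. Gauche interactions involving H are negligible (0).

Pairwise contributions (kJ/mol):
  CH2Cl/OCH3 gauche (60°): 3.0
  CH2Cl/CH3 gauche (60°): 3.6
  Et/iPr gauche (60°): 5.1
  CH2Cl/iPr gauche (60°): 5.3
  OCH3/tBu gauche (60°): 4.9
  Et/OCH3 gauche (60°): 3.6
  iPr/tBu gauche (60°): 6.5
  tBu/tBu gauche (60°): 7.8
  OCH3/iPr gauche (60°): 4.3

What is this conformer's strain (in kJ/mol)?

18.2 kJ/mol

This conformer (staggered): Et–iPr gauche, Et–OCH3 gauche, tBu–iPr gauche, CH2Cl–OCH3 gauche; 5.1 + 3.6 + 6.5 + 3.0 = 18.2 kJ/mol.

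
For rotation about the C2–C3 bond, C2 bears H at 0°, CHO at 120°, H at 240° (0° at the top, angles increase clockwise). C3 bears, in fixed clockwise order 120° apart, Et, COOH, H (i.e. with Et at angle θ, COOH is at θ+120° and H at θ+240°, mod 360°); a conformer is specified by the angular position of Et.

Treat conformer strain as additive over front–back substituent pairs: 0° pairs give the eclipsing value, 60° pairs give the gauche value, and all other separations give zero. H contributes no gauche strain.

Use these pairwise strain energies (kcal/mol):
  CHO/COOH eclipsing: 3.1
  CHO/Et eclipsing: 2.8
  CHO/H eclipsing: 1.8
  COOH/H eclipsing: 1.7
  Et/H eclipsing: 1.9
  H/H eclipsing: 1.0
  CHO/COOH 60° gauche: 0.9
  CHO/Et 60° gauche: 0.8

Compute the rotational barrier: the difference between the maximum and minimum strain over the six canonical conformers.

Et at 0° is eclipsed. H at 0° is eclipsed with Et at 0° (1.9); CHO at 120° is eclipsed with COOH at 120° (3.1); H at 240° is eclipsed with H at 240° (1.0). Total 6.0 kcal/mol.
Et at 60° is staggered. CHO at 120° is gauche with Et at 60° (0.8); CHO at 120° is gauche with COOH at 180° (0.9). Total 1.7 kcal/mol.
Et at 120° is eclipsed. H at 0° is eclipsed with H at 0° (1.0); CHO at 120° is eclipsed with Et at 120° (2.8); H at 240° is eclipsed with COOH at 240° (1.7). Total 5.5 kcal/mol.
Et at 180° is staggered. CHO at 120° is gauche with Et at 180° (0.8). Total 0.8 kcal/mol.
Et at 240° is eclipsed. H at 0° is eclipsed with COOH at 0° (1.7); CHO at 120° is eclipsed with H at 120° (1.8); H at 240° is eclipsed with Et at 240° (1.9). Total 5.4 kcal/mol.
Et at 300° is staggered. CHO at 120° is gauche with COOH at 60° (0.9). Total 0.9 kcal/mol.
Max at 0° (6.0 kcal/mol), min at 180° (0.8 kcal/mol); barrier = 5.2 kcal/mol.

5.2 kcal/mol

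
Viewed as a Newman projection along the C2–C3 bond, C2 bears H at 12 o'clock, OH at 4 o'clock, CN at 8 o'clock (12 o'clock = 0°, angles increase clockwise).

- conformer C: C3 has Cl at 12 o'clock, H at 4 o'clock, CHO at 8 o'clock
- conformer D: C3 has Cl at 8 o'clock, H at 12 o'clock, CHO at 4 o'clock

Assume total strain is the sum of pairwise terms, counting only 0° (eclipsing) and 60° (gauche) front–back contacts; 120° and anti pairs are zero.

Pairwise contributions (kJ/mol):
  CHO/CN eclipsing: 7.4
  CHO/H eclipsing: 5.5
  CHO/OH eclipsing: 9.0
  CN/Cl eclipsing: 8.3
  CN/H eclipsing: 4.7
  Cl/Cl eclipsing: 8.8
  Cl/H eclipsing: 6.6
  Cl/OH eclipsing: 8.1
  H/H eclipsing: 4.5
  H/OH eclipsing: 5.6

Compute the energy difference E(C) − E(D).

C is eclipsed. H at 0° is eclipsed with Cl at 0° (6.6); OH at 120° is eclipsed with H at 120° (5.6); CN at 240° is eclipsed with CHO at 240° (7.4). Total 19.6 kJ/mol.
D is eclipsed. H at 0° is eclipsed with H at 0° (4.5); OH at 120° is eclipsed with CHO at 120° (9.0); CN at 240° is eclipsed with Cl at 240° (8.3). Total 21.8 kJ/mol.
E(C) − E(D) = 19.6 − 21.8 = -2.2 kJ/mol.

-2.2 kJ/mol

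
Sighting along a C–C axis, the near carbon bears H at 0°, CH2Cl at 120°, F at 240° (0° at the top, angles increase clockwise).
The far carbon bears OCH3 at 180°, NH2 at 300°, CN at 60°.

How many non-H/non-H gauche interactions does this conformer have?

Non-H gauche pairs: CH2Cl(120°)/OCH3(180°); CH2Cl(120°)/CN(60°); F(240°)/OCH3(180°); F(240°)/NH2(300°) — 4 interactions.

4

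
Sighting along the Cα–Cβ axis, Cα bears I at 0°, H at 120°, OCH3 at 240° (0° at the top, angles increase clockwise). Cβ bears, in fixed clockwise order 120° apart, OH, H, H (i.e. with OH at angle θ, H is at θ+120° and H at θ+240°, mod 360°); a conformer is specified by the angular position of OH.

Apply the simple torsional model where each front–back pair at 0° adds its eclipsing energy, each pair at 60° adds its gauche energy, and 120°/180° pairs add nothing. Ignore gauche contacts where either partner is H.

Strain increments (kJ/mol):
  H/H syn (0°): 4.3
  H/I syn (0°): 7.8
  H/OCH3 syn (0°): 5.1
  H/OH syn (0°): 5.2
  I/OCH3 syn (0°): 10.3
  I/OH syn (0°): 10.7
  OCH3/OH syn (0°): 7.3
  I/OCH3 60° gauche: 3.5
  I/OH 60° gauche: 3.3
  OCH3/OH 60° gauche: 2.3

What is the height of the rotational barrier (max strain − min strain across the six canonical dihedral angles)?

17.8 kJ/mol

OH at 0° (eclipsed): I(0°)/OH(0°) eclipsed 10.7; H(120°)/H(120°) eclipsed 4.3; OCH3(240°)/H(240°) eclipsed 5.1 → 20.1 kJ/mol.
OH at 60° (staggered): I(0°)/OH(60°) gauche 3.3 → 3.3 kJ/mol.
OH at 120° (eclipsed): I(0°)/H(0°) eclipsed 7.8; H(120°)/OH(120°) eclipsed 5.2; OCH3(240°)/H(240°) eclipsed 5.1 → 18.1 kJ/mol.
OH at 180° (staggered): OCH3(240°)/OH(180°) gauche 2.3 → 2.3 kJ/mol.
OH at 240° (eclipsed): I(0°)/H(0°) eclipsed 7.8; H(120°)/H(120°) eclipsed 4.3; OCH3(240°)/OH(240°) eclipsed 7.3 → 19.4 kJ/mol.
OH at 300° (staggered): I(0°)/OH(300°) gauche 3.3; OCH3(240°)/OH(300°) gauche 2.3 → 5.6 kJ/mol.
Max at 0° (20.1 kJ/mol), min at 180° (2.3 kJ/mol); barrier = 17.8 kJ/mol.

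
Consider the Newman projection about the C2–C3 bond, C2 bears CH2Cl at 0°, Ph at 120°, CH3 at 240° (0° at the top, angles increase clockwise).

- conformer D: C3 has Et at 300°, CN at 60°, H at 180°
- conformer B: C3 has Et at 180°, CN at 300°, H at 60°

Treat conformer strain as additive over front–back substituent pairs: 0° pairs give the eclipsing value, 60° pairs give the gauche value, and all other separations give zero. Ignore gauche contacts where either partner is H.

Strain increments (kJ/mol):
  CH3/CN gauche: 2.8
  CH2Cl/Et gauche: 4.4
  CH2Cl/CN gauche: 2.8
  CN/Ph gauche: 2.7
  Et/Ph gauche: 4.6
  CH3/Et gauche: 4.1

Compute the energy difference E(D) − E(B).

-0.3 kJ/mol

D (staggered): CH2Cl(0°)/Et(300°) gauche 4.4; CH2Cl(0°)/CN(60°) gauche 2.8; Ph(120°)/CN(60°) gauche 2.7; CH3(240°)/Et(300°) gauche 4.1 → 14.0 kJ/mol.
B (staggered): CH2Cl(0°)/CN(300°) gauche 2.8; Ph(120°)/Et(180°) gauche 4.6; CH3(240°)/Et(180°) gauche 4.1; CH3(240°)/CN(300°) gauche 2.8 → 14.3 kJ/mol.
E(D) − E(B) = 14.0 − 14.3 = -0.3 kJ/mol.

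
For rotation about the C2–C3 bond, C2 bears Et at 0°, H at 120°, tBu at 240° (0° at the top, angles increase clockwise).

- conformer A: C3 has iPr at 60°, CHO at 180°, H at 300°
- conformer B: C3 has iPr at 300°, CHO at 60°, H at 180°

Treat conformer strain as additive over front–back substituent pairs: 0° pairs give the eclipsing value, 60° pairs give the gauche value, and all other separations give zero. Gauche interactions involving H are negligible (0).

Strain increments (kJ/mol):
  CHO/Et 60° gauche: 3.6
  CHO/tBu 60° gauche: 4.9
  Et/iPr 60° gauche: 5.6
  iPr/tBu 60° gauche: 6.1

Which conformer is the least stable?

B

A (staggered): Et(0°)/iPr(60°) gauche 5.6; tBu(240°)/CHO(180°) gauche 4.9 → 10.5 kJ/mol.
B (staggered): Et(0°)/iPr(300°) gauche 5.6; Et(0°)/CHO(60°) gauche 3.6; tBu(240°)/iPr(300°) gauche 6.1 → 15.3 kJ/mol.
B has the highest total (15.3 kJ/mol).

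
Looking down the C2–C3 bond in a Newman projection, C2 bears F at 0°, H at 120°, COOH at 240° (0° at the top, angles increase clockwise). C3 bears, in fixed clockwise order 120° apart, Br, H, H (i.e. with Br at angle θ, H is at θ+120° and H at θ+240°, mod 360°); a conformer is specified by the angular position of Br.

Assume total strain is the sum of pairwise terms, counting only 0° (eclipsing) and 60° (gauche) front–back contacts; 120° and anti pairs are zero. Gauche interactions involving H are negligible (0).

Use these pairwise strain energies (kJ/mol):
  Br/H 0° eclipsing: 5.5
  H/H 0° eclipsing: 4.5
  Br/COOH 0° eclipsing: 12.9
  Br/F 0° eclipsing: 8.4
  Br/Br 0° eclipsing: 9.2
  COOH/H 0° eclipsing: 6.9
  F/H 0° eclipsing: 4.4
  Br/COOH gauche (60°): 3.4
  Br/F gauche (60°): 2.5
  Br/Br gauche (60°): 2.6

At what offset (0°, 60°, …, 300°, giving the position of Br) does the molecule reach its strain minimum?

Br at 0° (eclipsed): F–Br eclipsed, H–H eclipsed, COOH–H eclipsed; 8.4 + 4.5 + 6.9 = 19.8 kJ/mol.
Br at 60° (staggered): F–Br gauche; 2.5 = 2.5 kJ/mol.
Br at 120° (eclipsed): F–H eclipsed, H–Br eclipsed, COOH–H eclipsed; 4.4 + 5.5 + 6.9 = 16.8 kJ/mol.
Br at 180° (staggered): COOH–Br gauche; 3.4 = 3.4 kJ/mol.
Br at 240° (eclipsed): F–H eclipsed, H–H eclipsed, COOH–Br eclipsed; 4.4 + 4.5 + 12.9 = 21.8 kJ/mol.
Br at 300° (staggered): F–Br gauche, COOH–Br gauche; 2.5 + 3.4 = 5.9 kJ/mol.
The minimum (2.5 kJ/mol) occurs with Br at 60°.

60°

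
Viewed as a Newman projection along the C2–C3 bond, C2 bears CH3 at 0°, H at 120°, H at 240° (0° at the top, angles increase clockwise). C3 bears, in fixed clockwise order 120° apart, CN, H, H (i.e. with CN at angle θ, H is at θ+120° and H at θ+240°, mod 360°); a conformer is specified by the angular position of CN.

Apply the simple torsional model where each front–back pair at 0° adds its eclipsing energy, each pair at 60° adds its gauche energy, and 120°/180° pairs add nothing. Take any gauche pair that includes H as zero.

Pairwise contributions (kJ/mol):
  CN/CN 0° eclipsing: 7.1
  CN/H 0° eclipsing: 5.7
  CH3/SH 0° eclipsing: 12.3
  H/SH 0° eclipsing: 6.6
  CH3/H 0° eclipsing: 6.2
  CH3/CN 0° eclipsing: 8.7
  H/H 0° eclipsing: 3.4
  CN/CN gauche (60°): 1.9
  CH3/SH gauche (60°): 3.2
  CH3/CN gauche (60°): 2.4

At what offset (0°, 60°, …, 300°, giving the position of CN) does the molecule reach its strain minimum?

180°

CN at 0° is eclipsed. CH3 at 0° is eclipsed with CN at 0° (8.7); H at 120° is eclipsed with H at 120° (3.4); H at 240° is eclipsed with H at 240° (3.4). Total 15.5 kJ/mol.
CN at 60° is staggered. CH3 at 0° is gauche with CN at 60° (2.4). Total 2.4 kJ/mol.
CN at 120° is eclipsed. CH3 at 0° is eclipsed with H at 0° (6.2); H at 120° is eclipsed with CN at 120° (5.7); H at 240° is eclipsed with H at 240° (3.4). Total 15.3 kJ/mol.
CN at 180° (staggered): no non-H gauche contacts → 0.0 kJ/mol.
CN at 240° is eclipsed. CH3 at 0° is eclipsed with H at 0° (6.2); H at 120° is eclipsed with H at 120° (3.4); H at 240° is eclipsed with CN at 240° (5.7). Total 15.3 kJ/mol.
CN at 300° is staggered. CH3 at 0° is gauche with CN at 300° (2.4). Total 2.4 kJ/mol.
The minimum (0.0 kJ/mol) occurs with CN at 180°.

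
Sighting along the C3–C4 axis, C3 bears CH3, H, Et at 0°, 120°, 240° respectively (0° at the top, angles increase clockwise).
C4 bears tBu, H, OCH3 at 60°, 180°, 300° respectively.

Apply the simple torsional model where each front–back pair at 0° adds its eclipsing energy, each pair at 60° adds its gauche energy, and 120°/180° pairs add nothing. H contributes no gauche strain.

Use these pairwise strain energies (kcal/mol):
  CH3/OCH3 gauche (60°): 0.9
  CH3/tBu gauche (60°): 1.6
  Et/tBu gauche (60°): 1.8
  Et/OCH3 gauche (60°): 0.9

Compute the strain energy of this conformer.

3.4 kcal/mol

This conformer (staggered): CH3–tBu gauche, CH3–OCH3 gauche, Et–OCH3 gauche; 1.6 + 0.9 + 0.9 = 3.4 kcal/mol.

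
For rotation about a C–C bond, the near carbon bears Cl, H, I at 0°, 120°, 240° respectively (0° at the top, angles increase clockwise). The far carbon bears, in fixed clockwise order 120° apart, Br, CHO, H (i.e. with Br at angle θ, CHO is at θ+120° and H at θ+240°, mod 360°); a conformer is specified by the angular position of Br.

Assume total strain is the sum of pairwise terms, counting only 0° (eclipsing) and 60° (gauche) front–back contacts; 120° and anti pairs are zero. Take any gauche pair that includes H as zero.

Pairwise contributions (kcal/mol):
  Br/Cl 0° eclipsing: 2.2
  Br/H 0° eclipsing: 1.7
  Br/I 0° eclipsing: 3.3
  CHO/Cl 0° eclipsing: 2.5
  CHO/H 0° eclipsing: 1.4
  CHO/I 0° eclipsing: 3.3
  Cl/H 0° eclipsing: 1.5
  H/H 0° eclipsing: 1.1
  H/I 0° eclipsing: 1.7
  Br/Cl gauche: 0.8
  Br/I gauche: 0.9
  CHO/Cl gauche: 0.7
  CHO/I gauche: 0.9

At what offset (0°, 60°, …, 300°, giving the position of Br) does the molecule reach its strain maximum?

Br at 0° (eclipsed): Cl(0°)/Br(0°) eclipsed 2.2; H(120°)/CHO(120°) eclipsed 1.4; I(240°)/H(240°) eclipsed 1.7 → 5.3 kcal/mol.
Br at 60° (staggered): Cl(0°)/Br(60°) gauche 0.8; I(240°)/CHO(180°) gauche 0.9 → 1.7 kcal/mol.
Br at 120° (eclipsed): Cl(0°)/H(0°) eclipsed 1.5; H(120°)/Br(120°) eclipsed 1.7; I(240°)/CHO(240°) eclipsed 3.3 → 6.5 kcal/mol.
Br at 180° (staggered): Cl(0°)/CHO(300°) gauche 0.7; I(240°)/Br(180°) gauche 0.9; I(240°)/CHO(300°) gauche 0.9 → 2.5 kcal/mol.
Br at 240° (eclipsed): Cl(0°)/CHO(0°) eclipsed 2.5; H(120°)/H(120°) eclipsed 1.1; I(240°)/Br(240°) eclipsed 3.3 → 6.9 kcal/mol.
Br at 300° (staggered): Cl(0°)/Br(300°) gauche 0.8; Cl(0°)/CHO(60°) gauche 0.7; I(240°)/Br(300°) gauche 0.9 → 2.4 kcal/mol.
The maximum (6.9 kcal/mol) occurs with Br at 240°.

240°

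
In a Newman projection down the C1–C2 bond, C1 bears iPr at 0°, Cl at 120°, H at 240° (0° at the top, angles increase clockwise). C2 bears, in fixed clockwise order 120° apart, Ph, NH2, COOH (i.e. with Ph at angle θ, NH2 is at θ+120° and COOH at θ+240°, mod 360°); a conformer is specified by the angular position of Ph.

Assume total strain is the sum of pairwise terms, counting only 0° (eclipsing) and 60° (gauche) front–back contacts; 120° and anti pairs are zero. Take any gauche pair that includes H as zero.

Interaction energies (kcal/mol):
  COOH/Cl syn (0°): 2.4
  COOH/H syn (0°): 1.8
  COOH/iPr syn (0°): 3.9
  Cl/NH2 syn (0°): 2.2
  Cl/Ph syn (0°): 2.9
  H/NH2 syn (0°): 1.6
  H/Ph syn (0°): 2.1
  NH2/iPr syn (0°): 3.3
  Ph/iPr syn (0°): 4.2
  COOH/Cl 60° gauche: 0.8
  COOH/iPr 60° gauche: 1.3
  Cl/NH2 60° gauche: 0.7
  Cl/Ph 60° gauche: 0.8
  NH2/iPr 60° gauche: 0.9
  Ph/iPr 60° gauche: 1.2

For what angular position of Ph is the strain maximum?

120°

Ph at 0° (eclipsed): iPr(0°)/Ph(0°) eclipsed 4.2; Cl(120°)/NH2(120°) eclipsed 2.2; H(240°)/COOH(240°) eclipsed 1.8 → 8.2 kcal/mol.
Ph at 60° (staggered): iPr(0°)/Ph(60°) gauche 1.2; iPr(0°)/COOH(300°) gauche 1.3; Cl(120°)/Ph(60°) gauche 0.8; Cl(120°)/NH2(180°) gauche 0.7 → 4.0 kcal/mol.
Ph at 120° (eclipsed): iPr(0°)/COOH(0°) eclipsed 3.9; Cl(120°)/Ph(120°) eclipsed 2.9; H(240°)/NH2(240°) eclipsed 1.6 → 8.4 kcal/mol.
Ph at 180° (staggered): iPr(0°)/NH2(300°) gauche 0.9; iPr(0°)/COOH(60°) gauche 1.3; Cl(120°)/Ph(180°) gauche 0.8; Cl(120°)/COOH(60°) gauche 0.8 → 3.8 kcal/mol.
Ph at 240° (eclipsed): iPr(0°)/NH2(0°) eclipsed 3.3; Cl(120°)/COOH(120°) eclipsed 2.4; H(240°)/Ph(240°) eclipsed 2.1 → 7.8 kcal/mol.
Ph at 300° (staggered): iPr(0°)/Ph(300°) gauche 1.2; iPr(0°)/NH2(60°) gauche 0.9; Cl(120°)/NH2(60°) gauche 0.7; Cl(120°)/COOH(180°) gauche 0.8 → 3.6 kcal/mol.
The maximum (8.4 kcal/mol) occurs with Ph at 120°.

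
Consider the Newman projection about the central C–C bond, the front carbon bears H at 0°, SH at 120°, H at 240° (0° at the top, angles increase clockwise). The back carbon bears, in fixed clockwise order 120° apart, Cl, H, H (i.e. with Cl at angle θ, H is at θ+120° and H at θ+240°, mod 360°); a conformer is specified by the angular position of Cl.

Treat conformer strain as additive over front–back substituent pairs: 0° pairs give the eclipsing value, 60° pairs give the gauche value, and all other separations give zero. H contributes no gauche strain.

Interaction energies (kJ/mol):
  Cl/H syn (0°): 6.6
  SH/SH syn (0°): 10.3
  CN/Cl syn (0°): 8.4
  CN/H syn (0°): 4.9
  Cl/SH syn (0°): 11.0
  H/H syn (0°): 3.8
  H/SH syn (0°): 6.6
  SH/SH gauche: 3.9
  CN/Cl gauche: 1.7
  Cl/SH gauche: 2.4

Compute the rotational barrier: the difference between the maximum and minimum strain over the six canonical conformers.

Cl at 0° (eclipsed): H–Cl eclipsed, SH–H eclipsed, H–H eclipsed; 6.6 + 6.6 + 3.8 = 17.0 kJ/mol.
Cl at 60° (staggered): SH–Cl gauche; 2.4 = 2.4 kJ/mol.
Cl at 120° (eclipsed): H–H eclipsed, SH–Cl eclipsed, H–H eclipsed; 3.8 + 11.0 + 3.8 = 18.6 kJ/mol.
Cl at 180° (staggered): SH–Cl gauche; 2.4 = 2.4 kJ/mol.
Cl at 240° (eclipsed): H–H eclipsed, SH–H eclipsed, H–Cl eclipsed; 3.8 + 6.6 + 6.6 = 17.0 kJ/mol.
Cl at 300° (staggered): no non-H gauche contacts → 0.0 kJ/mol.
Max at 120° (18.6 kJ/mol), min at 300° (0.0 kJ/mol); barrier = 18.6 kJ/mol.

18.6 kJ/mol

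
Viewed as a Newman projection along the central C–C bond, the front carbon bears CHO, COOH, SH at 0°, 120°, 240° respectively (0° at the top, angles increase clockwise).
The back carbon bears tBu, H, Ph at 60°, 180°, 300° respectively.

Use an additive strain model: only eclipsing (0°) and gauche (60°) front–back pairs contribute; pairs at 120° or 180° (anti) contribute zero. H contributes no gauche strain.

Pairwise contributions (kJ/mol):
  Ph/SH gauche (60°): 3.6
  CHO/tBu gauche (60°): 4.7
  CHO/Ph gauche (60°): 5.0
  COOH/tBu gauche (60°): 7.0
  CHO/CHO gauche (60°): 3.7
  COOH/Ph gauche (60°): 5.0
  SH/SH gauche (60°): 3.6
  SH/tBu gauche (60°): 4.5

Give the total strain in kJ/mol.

20.3 kJ/mol

This conformer (staggered): CHO–tBu gauche, CHO–Ph gauche, COOH–tBu gauche, SH–Ph gauche; 4.7 + 5.0 + 7.0 + 3.6 = 20.3 kJ/mol.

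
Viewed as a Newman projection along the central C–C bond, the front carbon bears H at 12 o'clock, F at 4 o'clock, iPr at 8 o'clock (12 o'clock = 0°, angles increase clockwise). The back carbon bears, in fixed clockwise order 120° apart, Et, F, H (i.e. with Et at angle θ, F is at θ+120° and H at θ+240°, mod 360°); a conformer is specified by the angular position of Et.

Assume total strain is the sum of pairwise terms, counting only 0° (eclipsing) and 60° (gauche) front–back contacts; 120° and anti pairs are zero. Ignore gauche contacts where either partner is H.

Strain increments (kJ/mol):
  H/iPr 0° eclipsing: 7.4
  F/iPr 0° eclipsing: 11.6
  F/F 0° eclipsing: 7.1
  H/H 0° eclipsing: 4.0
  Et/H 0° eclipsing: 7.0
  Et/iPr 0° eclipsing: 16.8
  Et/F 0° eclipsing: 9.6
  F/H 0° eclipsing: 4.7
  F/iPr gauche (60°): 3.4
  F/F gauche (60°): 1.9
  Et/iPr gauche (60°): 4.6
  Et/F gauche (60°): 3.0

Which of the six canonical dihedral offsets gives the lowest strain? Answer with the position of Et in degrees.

Et at 0° (eclipsed): H–Et eclipsed, F–F eclipsed, iPr–H eclipsed; 7.0 + 7.1 + 7.4 = 21.5 kJ/mol.
Et at 60° (staggered): F–Et gauche, F–F gauche, iPr–F gauche; 3.0 + 1.9 + 3.4 = 8.3 kJ/mol.
Et at 120° (eclipsed): H–H eclipsed, F–Et eclipsed, iPr–F eclipsed; 4.0 + 9.6 + 11.6 = 25.2 kJ/mol.
Et at 180° (staggered): F–Et gauche, iPr–Et gauche, iPr–F gauche; 3.0 + 4.6 + 3.4 = 11.0 kJ/mol.
Et at 240° (eclipsed): H–F eclipsed, F–H eclipsed, iPr–Et eclipsed; 4.7 + 4.7 + 16.8 = 26.2 kJ/mol.
Et at 300° (staggered): F–F gauche, iPr–Et gauche; 1.9 + 4.6 = 6.5 kJ/mol.
The minimum (6.5 kJ/mol) occurs with Et at 300°.

300°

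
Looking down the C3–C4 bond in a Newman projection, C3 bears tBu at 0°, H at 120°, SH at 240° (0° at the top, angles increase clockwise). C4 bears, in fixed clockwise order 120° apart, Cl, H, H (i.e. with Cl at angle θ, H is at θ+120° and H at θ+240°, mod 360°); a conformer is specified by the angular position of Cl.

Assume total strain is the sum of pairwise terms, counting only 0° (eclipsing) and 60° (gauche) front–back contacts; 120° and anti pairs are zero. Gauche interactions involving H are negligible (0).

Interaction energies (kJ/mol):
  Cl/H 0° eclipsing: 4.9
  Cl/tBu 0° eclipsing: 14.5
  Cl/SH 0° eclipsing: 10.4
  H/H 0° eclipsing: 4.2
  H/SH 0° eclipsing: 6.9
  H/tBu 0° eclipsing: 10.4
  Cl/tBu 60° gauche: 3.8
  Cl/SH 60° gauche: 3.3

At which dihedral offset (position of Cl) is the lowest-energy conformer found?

180°

Cl at 0° (eclipsed): tBu(0°)/Cl(0°) eclipsed 14.5; H(120°)/H(120°) eclipsed 4.2; SH(240°)/H(240°) eclipsed 6.9 → 25.6 kJ/mol.
Cl at 60° (staggered): tBu(0°)/Cl(60°) gauche 3.8 → 3.8 kJ/mol.
Cl at 120° (eclipsed): tBu(0°)/H(0°) eclipsed 10.4; H(120°)/Cl(120°) eclipsed 4.9; SH(240°)/H(240°) eclipsed 6.9 → 22.2 kJ/mol.
Cl at 180° (staggered): SH(240°)/Cl(180°) gauche 3.3 → 3.3 kJ/mol.
Cl at 240° (eclipsed): tBu(0°)/H(0°) eclipsed 10.4; H(120°)/H(120°) eclipsed 4.2; SH(240°)/Cl(240°) eclipsed 10.4 → 25.0 kJ/mol.
Cl at 300° (staggered): tBu(0°)/Cl(300°) gauche 3.8; SH(240°)/Cl(300°) gauche 3.3 → 7.1 kJ/mol.
The minimum (3.3 kJ/mol) occurs with Cl at 180°.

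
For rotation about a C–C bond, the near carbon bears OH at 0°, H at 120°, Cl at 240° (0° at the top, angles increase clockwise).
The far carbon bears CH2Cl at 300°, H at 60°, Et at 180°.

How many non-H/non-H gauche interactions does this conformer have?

Non-H gauche pairs: OH(0°)/CH2Cl(300°); Cl(240°)/CH2Cl(300°); Cl(240°)/Et(180°) — 3 interactions.

3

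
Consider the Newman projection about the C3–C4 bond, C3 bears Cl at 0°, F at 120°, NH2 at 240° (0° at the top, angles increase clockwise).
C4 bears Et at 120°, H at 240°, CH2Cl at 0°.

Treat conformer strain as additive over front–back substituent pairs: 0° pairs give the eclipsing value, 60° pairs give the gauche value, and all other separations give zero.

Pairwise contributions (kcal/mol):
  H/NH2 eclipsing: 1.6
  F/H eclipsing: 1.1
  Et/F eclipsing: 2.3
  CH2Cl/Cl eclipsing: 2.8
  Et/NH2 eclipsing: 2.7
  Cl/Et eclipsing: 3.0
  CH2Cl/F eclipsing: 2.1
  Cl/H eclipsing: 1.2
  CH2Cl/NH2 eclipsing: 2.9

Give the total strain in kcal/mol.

6.7 kcal/mol

This conformer (eclipsed): Cl–CH2Cl eclipsed, F–Et eclipsed, NH2–H eclipsed; 2.8 + 2.3 + 1.6 = 6.7 kcal/mol.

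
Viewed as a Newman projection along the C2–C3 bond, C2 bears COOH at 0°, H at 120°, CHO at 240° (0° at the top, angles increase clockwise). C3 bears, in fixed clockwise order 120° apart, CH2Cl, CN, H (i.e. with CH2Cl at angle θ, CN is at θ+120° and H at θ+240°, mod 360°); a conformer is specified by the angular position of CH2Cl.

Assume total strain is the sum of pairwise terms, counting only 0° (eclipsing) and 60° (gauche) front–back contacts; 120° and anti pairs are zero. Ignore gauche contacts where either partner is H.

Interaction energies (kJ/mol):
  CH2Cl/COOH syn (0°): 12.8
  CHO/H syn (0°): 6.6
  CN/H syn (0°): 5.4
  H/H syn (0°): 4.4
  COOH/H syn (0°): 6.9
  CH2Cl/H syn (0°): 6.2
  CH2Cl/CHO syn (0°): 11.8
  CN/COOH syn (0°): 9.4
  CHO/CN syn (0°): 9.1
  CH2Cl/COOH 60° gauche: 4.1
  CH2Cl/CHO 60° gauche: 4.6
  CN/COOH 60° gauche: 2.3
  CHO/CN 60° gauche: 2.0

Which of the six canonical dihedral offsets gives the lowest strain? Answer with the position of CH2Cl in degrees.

60°

CH2Cl at 0° (eclipsed): COOH(0°)/CH2Cl(0°) eclipsed 12.8; H(120°)/CN(120°) eclipsed 5.4; CHO(240°)/H(240°) eclipsed 6.6 → 24.8 kJ/mol.
CH2Cl at 60° (staggered): COOH(0°)/CH2Cl(60°) gauche 4.1; CHO(240°)/CN(180°) gauche 2.0 → 6.1 kJ/mol.
CH2Cl at 120° (eclipsed): COOH(0°)/H(0°) eclipsed 6.9; H(120°)/CH2Cl(120°) eclipsed 6.2; CHO(240°)/CN(240°) eclipsed 9.1 → 22.2 kJ/mol.
CH2Cl at 180° (staggered): COOH(0°)/CN(300°) gauche 2.3; CHO(240°)/CH2Cl(180°) gauche 4.6; CHO(240°)/CN(300°) gauche 2.0 → 8.9 kJ/mol.
CH2Cl at 240° (eclipsed): COOH(0°)/CN(0°) eclipsed 9.4; H(120°)/H(120°) eclipsed 4.4; CHO(240°)/CH2Cl(240°) eclipsed 11.8 → 25.6 kJ/mol.
CH2Cl at 300° (staggered): COOH(0°)/CH2Cl(300°) gauche 4.1; COOH(0°)/CN(60°) gauche 2.3; CHO(240°)/CH2Cl(300°) gauche 4.6 → 11.0 kJ/mol.
The minimum (6.1 kJ/mol) occurs with CH2Cl at 60°.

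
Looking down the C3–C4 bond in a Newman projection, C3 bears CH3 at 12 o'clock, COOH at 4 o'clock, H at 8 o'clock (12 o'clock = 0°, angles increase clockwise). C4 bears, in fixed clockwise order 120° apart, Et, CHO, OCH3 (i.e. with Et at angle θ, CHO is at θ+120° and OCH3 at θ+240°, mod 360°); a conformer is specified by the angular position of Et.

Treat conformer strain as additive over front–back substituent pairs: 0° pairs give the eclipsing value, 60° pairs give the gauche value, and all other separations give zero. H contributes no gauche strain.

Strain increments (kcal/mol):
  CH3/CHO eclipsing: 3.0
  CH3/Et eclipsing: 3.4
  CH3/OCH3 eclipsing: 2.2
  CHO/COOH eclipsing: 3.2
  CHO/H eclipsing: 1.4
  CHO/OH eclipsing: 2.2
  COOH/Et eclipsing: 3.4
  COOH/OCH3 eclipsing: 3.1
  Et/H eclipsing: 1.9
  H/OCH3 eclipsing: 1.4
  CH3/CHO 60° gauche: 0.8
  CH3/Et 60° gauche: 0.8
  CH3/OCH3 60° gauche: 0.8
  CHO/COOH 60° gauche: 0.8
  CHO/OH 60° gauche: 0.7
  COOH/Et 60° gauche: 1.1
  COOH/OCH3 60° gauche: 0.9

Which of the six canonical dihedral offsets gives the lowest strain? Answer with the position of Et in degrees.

Et at 0° (eclipsed): CH3(0°)/Et(0°) eclipsed 3.4; COOH(120°)/CHO(120°) eclipsed 3.2; H(240°)/OCH3(240°) eclipsed 1.4 → 8.0 kcal/mol.
Et at 60° (staggered): CH3(0°)/Et(60°) gauche 0.8; CH3(0°)/OCH3(300°) gauche 0.8; COOH(120°)/Et(60°) gauche 1.1; COOH(120°)/CHO(180°) gauche 0.8 → 3.5 kcal/mol.
Et at 120° (eclipsed): CH3(0°)/OCH3(0°) eclipsed 2.2; COOH(120°)/Et(120°) eclipsed 3.4; H(240°)/CHO(240°) eclipsed 1.4 → 7.0 kcal/mol.
Et at 180° (staggered): CH3(0°)/CHO(300°) gauche 0.8; CH3(0°)/OCH3(60°) gauche 0.8; COOH(120°)/Et(180°) gauche 1.1; COOH(120°)/OCH3(60°) gauche 0.9 → 3.6 kcal/mol.
Et at 240° (eclipsed): CH3(0°)/CHO(0°) eclipsed 3.0; COOH(120°)/OCH3(120°) eclipsed 3.1; H(240°)/Et(240°) eclipsed 1.9 → 8.0 kcal/mol.
Et at 300° (staggered): CH3(0°)/Et(300°) gauche 0.8; CH3(0°)/CHO(60°) gauche 0.8; COOH(120°)/CHO(60°) gauche 0.8; COOH(120°)/OCH3(180°) gauche 0.9 → 3.3 kcal/mol.
The minimum (3.3 kcal/mol) occurs with Et at 300°.

300°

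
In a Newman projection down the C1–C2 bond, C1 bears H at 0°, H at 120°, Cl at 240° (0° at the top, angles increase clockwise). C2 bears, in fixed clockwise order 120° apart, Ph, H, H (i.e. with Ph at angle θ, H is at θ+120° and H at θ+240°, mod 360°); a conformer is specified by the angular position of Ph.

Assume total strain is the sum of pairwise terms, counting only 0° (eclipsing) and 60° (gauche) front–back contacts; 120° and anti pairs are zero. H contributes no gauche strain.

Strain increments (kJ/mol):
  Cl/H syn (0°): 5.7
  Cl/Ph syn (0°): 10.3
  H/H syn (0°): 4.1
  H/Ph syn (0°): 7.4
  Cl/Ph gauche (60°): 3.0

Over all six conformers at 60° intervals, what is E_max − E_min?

18.5 kJ/mol

Ph at 0° (eclipsed): H–Ph eclipsed, H–H eclipsed, Cl–H eclipsed; 7.4 + 4.1 + 5.7 = 17.2 kJ/mol.
Ph at 60° (staggered): no non-H gauche contacts → 0.0 kJ/mol.
Ph at 120° (eclipsed): H–H eclipsed, H–Ph eclipsed, Cl–H eclipsed; 4.1 + 7.4 + 5.7 = 17.2 kJ/mol.
Ph at 180° (staggered): Cl–Ph gauche; 3.0 = 3.0 kJ/mol.
Ph at 240° (eclipsed): H–H eclipsed, H–H eclipsed, Cl–Ph eclipsed; 4.1 + 4.1 + 10.3 = 18.5 kJ/mol.
Ph at 300° (staggered): Cl–Ph gauche; 3.0 = 3.0 kJ/mol.
Max at 240° (18.5 kJ/mol), min at 60° (0.0 kJ/mol); barrier = 18.5 kJ/mol.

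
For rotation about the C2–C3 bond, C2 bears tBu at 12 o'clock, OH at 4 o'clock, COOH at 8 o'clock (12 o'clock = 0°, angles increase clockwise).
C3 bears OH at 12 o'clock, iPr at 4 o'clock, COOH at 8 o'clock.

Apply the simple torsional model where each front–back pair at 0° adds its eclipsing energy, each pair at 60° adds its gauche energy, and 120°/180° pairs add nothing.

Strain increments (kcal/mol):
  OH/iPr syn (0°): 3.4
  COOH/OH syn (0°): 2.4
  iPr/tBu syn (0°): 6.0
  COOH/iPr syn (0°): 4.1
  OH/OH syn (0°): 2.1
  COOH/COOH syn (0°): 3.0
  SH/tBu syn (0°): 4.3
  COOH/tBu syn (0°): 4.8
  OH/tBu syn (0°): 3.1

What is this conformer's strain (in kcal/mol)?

This conformer (eclipsed): tBu(0°)/OH(0°) eclipsed 3.1; OH(120°)/iPr(120°) eclipsed 3.4; COOH(240°)/COOH(240°) eclipsed 3.0 → 9.5 kcal/mol.

9.5 kcal/mol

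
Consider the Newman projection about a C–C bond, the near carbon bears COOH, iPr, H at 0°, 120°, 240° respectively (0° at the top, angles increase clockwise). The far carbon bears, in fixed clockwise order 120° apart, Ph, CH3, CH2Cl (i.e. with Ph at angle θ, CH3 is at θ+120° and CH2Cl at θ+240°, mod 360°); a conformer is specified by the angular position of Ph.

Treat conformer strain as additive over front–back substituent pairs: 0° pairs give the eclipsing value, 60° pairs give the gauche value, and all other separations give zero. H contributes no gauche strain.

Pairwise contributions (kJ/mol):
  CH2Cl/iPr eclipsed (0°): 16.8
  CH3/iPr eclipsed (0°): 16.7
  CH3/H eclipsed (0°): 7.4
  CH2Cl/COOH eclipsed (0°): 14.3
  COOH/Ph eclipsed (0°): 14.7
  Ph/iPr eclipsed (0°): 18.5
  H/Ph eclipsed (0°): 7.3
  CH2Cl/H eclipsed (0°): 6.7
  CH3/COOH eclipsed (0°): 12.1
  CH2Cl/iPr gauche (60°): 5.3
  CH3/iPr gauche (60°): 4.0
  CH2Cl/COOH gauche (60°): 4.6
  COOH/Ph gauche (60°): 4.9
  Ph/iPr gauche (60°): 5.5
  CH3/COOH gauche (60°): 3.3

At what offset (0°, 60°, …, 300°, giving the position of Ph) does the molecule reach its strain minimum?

300°

Ph at 0° (eclipsed): COOH(0°)/Ph(0°) eclipsed 14.7; iPr(120°)/CH3(120°) eclipsed 16.7; H(240°)/CH2Cl(240°) eclipsed 6.7 → 38.1 kJ/mol.
Ph at 60° (staggered): COOH(0°)/Ph(60°) gauche 4.9; COOH(0°)/CH2Cl(300°) gauche 4.6; iPr(120°)/Ph(60°) gauche 5.5; iPr(120°)/CH3(180°) gauche 4.0 → 19.0 kJ/mol.
Ph at 120° (eclipsed): COOH(0°)/CH2Cl(0°) eclipsed 14.3; iPr(120°)/Ph(120°) eclipsed 18.5; H(240°)/CH3(240°) eclipsed 7.4 → 40.2 kJ/mol.
Ph at 180° (staggered): COOH(0°)/CH3(300°) gauche 3.3; COOH(0°)/CH2Cl(60°) gauche 4.6; iPr(120°)/Ph(180°) gauche 5.5; iPr(120°)/CH2Cl(60°) gauche 5.3 → 18.7 kJ/mol.
Ph at 240° (eclipsed): COOH(0°)/CH3(0°) eclipsed 12.1; iPr(120°)/CH2Cl(120°) eclipsed 16.8; H(240°)/Ph(240°) eclipsed 7.3 → 36.2 kJ/mol.
Ph at 300° (staggered): COOH(0°)/Ph(300°) gauche 4.9; COOH(0°)/CH3(60°) gauche 3.3; iPr(120°)/CH3(60°) gauche 4.0; iPr(120°)/CH2Cl(180°) gauche 5.3 → 17.5 kJ/mol.
The minimum (17.5 kJ/mol) occurs with Ph at 300°.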